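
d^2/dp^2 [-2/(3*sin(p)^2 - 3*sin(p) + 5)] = 6*(12*sin(p)^4 - 9*sin(p)^3 - 35*sin(p)^2 + 23*sin(p) + 4)/(3*sin(p)^2 - 3*sin(p) + 5)^3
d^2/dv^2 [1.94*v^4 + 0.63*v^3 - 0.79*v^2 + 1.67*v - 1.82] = 23.28*v^2 + 3.78*v - 1.58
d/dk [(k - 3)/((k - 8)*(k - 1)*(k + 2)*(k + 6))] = (-3*k^4 + 14*k^3 + 43*k^2 - 312*k - 36)/(k^8 - 2*k^7 - 103*k^6 + 16*k^5 + 2984*k^4 + 4384*k^3 - 8048*k^2 - 8448*k + 9216)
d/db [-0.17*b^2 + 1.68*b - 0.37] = 1.68 - 0.34*b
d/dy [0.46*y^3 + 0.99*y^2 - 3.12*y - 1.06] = 1.38*y^2 + 1.98*y - 3.12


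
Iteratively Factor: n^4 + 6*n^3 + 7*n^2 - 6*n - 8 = (n + 2)*(n^3 + 4*n^2 - n - 4) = (n + 1)*(n + 2)*(n^2 + 3*n - 4) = (n - 1)*(n + 1)*(n + 2)*(n + 4)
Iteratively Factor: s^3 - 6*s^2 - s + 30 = (s - 5)*(s^2 - s - 6) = (s - 5)*(s + 2)*(s - 3)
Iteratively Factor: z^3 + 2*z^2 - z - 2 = (z + 2)*(z^2 - 1) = (z - 1)*(z + 2)*(z + 1)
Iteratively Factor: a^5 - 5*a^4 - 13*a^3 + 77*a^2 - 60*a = (a - 5)*(a^4 - 13*a^2 + 12*a) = (a - 5)*(a - 1)*(a^3 + a^2 - 12*a) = a*(a - 5)*(a - 1)*(a^2 + a - 12) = a*(a - 5)*(a - 1)*(a + 4)*(a - 3)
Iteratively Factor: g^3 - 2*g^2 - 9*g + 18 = (g - 2)*(g^2 - 9) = (g - 3)*(g - 2)*(g + 3)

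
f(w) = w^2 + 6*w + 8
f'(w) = 2*w + 6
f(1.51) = 19.34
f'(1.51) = 9.02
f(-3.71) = -0.50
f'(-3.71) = -1.42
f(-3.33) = -0.89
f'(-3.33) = -0.66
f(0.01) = 8.06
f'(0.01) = 6.02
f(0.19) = 9.18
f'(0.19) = 6.38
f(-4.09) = 0.19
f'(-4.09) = -2.18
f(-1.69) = 0.72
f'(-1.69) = 2.62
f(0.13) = 8.80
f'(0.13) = 6.26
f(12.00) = 224.00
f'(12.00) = 30.00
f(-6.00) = 8.00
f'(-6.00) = -6.00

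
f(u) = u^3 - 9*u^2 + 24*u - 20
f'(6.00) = 24.00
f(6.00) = 16.00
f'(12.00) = 240.00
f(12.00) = 700.00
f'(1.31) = 5.57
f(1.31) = -1.76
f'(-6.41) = 262.64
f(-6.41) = -807.01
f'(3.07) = -2.99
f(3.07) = -2.21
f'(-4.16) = 150.80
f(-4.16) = -347.58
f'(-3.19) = 111.95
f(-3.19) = -220.61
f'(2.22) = -1.17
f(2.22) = -0.13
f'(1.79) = 1.39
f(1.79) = -0.14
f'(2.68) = -2.69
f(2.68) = -1.07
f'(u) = 3*u^2 - 18*u + 24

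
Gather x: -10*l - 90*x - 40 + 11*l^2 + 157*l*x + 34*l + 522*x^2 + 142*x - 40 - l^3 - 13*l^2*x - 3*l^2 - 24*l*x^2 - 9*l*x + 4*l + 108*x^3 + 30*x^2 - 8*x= -l^3 + 8*l^2 + 28*l + 108*x^3 + x^2*(552 - 24*l) + x*(-13*l^2 + 148*l + 44) - 80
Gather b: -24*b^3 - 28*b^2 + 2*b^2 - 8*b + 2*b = -24*b^3 - 26*b^2 - 6*b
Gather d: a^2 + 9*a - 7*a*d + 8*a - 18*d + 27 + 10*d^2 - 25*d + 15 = a^2 + 17*a + 10*d^2 + d*(-7*a - 43) + 42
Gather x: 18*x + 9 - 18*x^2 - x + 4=-18*x^2 + 17*x + 13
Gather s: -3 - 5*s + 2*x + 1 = -5*s + 2*x - 2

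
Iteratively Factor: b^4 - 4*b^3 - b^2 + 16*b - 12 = (b - 1)*(b^3 - 3*b^2 - 4*b + 12) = (b - 2)*(b - 1)*(b^2 - b - 6) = (b - 3)*(b - 2)*(b - 1)*(b + 2)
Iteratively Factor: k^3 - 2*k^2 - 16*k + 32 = (k - 2)*(k^2 - 16) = (k - 4)*(k - 2)*(k + 4)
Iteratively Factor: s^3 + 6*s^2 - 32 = (s - 2)*(s^2 + 8*s + 16) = (s - 2)*(s + 4)*(s + 4)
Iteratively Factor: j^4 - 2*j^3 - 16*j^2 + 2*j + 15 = (j - 5)*(j^3 + 3*j^2 - j - 3) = (j - 5)*(j + 3)*(j^2 - 1) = (j - 5)*(j + 1)*(j + 3)*(j - 1)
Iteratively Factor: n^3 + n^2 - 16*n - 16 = (n + 4)*(n^2 - 3*n - 4) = (n + 1)*(n + 4)*(n - 4)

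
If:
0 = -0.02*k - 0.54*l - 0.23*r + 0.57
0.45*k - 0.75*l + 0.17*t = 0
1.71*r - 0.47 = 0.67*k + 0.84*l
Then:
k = 1.00971733507329 - 0.294894321068208*t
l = 0.049730074025742*t + 0.605830401043973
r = 0.96807494232517 - 0.0911145806632023*t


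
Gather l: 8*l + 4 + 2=8*l + 6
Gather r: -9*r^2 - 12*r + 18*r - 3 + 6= -9*r^2 + 6*r + 3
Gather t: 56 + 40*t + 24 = 40*t + 80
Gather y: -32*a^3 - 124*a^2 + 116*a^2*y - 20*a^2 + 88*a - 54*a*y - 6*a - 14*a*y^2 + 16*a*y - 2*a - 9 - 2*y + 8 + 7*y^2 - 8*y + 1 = -32*a^3 - 144*a^2 + 80*a + y^2*(7 - 14*a) + y*(116*a^2 - 38*a - 10)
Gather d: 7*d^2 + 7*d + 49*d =7*d^2 + 56*d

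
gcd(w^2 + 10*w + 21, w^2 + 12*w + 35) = w + 7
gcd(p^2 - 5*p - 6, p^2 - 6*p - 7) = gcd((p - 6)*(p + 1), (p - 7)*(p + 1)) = p + 1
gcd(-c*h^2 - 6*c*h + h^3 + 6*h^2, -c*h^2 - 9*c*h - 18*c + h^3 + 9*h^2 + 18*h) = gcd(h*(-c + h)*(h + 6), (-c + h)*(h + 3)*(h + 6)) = c*h + 6*c - h^2 - 6*h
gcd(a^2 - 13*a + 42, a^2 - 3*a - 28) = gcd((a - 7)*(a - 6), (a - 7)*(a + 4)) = a - 7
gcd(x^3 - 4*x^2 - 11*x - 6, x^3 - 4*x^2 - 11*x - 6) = x^3 - 4*x^2 - 11*x - 6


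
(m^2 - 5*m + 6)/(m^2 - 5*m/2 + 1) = 2*(m - 3)/(2*m - 1)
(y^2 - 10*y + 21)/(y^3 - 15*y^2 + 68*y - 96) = (y - 7)/(y^2 - 12*y + 32)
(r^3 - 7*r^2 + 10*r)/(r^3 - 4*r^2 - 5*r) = (r - 2)/(r + 1)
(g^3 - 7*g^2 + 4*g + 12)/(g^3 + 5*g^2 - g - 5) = (g^2 - 8*g + 12)/(g^2 + 4*g - 5)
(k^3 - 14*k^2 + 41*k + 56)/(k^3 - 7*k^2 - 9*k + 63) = (k^2 - 7*k - 8)/(k^2 - 9)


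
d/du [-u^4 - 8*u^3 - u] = -4*u^3 - 24*u^2 - 1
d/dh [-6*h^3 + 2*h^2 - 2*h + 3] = -18*h^2 + 4*h - 2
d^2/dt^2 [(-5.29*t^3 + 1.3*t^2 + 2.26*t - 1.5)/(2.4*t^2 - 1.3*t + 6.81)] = (2.8421709430404e-14*t^4 + 189.18652*t^3 + 101.67102*t^2 - 1665.522054*t + 204.55542)/(13.824*t^6 - 22.464*t^5 + 129.8448*t^4 - 129.6802*t^3 + 368.43462*t^2 - 180.86679*t + 315.821241)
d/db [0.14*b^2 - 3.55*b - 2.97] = 0.28*b - 3.55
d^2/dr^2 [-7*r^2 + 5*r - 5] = -14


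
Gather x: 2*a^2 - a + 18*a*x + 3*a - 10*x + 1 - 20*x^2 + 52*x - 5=2*a^2 + 2*a - 20*x^2 + x*(18*a + 42) - 4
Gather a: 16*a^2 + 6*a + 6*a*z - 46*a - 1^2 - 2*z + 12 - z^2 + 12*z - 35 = 16*a^2 + a*(6*z - 40) - z^2 + 10*z - 24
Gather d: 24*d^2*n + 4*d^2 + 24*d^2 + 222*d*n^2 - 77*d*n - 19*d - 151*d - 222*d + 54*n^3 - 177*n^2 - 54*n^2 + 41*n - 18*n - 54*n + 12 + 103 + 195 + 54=d^2*(24*n + 28) + d*(222*n^2 - 77*n - 392) + 54*n^3 - 231*n^2 - 31*n + 364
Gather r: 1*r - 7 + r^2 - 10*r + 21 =r^2 - 9*r + 14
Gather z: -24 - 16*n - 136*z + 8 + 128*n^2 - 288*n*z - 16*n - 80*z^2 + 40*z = 128*n^2 - 32*n - 80*z^2 + z*(-288*n - 96) - 16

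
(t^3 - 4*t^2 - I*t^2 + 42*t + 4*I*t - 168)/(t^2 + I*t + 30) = (t^2 - t*(4 + 7*I) + 28*I)/(t - 5*I)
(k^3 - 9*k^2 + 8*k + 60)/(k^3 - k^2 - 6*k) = (k^2 - 11*k + 30)/(k*(k - 3))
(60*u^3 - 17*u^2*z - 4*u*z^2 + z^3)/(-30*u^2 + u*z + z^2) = (-12*u^2 + u*z + z^2)/(6*u + z)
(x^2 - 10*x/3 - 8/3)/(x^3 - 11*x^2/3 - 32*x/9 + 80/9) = 3*(3*x + 2)/(9*x^2 + 3*x - 20)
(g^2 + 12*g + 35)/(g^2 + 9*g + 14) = (g + 5)/(g + 2)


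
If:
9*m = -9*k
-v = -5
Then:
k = -m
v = 5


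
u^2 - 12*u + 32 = (u - 8)*(u - 4)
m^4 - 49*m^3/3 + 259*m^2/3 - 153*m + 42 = (m - 7)*(m - 6)*(m - 3)*(m - 1/3)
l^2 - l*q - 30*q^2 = (l - 6*q)*(l + 5*q)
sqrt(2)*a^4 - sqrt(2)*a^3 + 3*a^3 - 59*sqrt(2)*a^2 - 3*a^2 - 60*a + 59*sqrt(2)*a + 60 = (a - 1)*(a - 5*sqrt(2))*(a + 6*sqrt(2))*(sqrt(2)*a + 1)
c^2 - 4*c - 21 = (c - 7)*(c + 3)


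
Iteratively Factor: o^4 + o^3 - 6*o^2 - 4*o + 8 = (o + 2)*(o^3 - o^2 - 4*o + 4) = (o + 2)^2*(o^2 - 3*o + 2) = (o - 1)*(o + 2)^2*(o - 2)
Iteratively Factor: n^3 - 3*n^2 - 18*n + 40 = (n - 5)*(n^2 + 2*n - 8) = (n - 5)*(n + 4)*(n - 2)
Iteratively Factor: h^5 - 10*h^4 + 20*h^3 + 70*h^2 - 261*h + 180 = (h - 5)*(h^4 - 5*h^3 - 5*h^2 + 45*h - 36) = (h - 5)*(h - 1)*(h^3 - 4*h^2 - 9*h + 36) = (h - 5)*(h - 4)*(h - 1)*(h^2 - 9) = (h - 5)*(h - 4)*(h - 3)*(h - 1)*(h + 3)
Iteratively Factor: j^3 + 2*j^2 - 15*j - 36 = (j + 3)*(j^2 - j - 12) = (j + 3)^2*(j - 4)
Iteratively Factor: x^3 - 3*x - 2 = (x + 1)*(x^2 - x - 2) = (x - 2)*(x + 1)*(x + 1)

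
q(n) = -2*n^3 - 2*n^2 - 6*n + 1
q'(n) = -6*n^2 - 4*n - 6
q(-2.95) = 52.64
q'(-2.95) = -46.42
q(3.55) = -134.98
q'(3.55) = -95.82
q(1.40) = -16.81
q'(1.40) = -23.36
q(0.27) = -0.81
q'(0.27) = -7.52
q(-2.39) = 31.22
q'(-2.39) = -30.71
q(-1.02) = 7.16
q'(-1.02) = -8.16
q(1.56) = -20.82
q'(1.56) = -26.84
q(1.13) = -11.22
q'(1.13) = -18.18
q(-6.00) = 397.00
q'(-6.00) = -198.00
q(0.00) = 1.00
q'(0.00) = -6.00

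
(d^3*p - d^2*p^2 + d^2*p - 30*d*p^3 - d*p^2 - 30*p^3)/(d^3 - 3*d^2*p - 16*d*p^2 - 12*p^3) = p*(d^2 + 5*d*p + d + 5*p)/(d^2 + 3*d*p + 2*p^2)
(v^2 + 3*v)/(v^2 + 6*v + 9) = v/(v + 3)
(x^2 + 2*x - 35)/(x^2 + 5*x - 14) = (x - 5)/(x - 2)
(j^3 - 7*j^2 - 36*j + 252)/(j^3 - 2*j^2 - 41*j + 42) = (j - 6)/(j - 1)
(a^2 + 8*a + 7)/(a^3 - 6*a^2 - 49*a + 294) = (a + 1)/(a^2 - 13*a + 42)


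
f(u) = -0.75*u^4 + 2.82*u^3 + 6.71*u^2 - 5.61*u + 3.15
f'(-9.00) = 2745.87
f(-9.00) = -6379.38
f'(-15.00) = 11821.59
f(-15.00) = -45889.20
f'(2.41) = 33.88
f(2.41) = 42.77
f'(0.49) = 2.64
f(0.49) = 2.30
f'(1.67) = 26.42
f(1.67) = 19.80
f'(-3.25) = 143.12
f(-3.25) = -88.22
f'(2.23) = 33.12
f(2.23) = 36.73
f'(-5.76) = 771.08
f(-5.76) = -1106.39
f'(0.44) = 1.68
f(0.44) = 2.19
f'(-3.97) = 262.16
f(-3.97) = -231.58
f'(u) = -3.0*u^3 + 8.46*u^2 + 13.42*u - 5.61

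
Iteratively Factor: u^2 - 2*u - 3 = (u - 3)*(u + 1)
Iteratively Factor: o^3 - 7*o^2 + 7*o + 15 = (o - 3)*(o^2 - 4*o - 5) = (o - 5)*(o - 3)*(o + 1)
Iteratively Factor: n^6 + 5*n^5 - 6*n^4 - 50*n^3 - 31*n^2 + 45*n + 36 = (n + 1)*(n^5 + 4*n^4 - 10*n^3 - 40*n^2 + 9*n + 36) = (n - 1)*(n + 1)*(n^4 + 5*n^3 - 5*n^2 - 45*n - 36) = (n - 1)*(n + 1)*(n + 4)*(n^3 + n^2 - 9*n - 9) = (n - 1)*(n + 1)*(n + 3)*(n + 4)*(n^2 - 2*n - 3) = (n - 3)*(n - 1)*(n + 1)*(n + 3)*(n + 4)*(n + 1)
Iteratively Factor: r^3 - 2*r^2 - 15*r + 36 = (r - 3)*(r^2 + r - 12) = (r - 3)^2*(r + 4)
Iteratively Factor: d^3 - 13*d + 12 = (d + 4)*(d^2 - 4*d + 3) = (d - 3)*(d + 4)*(d - 1)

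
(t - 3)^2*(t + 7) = t^3 + t^2 - 33*t + 63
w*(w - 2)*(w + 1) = w^3 - w^2 - 2*w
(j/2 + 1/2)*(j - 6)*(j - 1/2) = j^3/2 - 11*j^2/4 - 7*j/4 + 3/2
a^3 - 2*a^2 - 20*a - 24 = (a - 6)*(a + 2)^2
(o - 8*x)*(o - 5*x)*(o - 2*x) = o^3 - 15*o^2*x + 66*o*x^2 - 80*x^3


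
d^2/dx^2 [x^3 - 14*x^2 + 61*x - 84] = 6*x - 28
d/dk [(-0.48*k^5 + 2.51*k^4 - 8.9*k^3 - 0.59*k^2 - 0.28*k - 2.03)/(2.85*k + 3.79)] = (-5.472*k^5 + 12.3645*k^4 - 12.6784*k^3 - 102.8745*k^2 - 4.4722*k + 4.7243)/(8.1225*k^2 + 21.603*k + 14.3641)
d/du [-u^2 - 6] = -2*u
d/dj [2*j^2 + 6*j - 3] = 4*j + 6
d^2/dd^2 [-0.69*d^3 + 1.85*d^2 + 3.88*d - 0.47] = 3.7 - 4.14*d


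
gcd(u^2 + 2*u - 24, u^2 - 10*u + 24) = u - 4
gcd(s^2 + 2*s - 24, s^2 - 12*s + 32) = s - 4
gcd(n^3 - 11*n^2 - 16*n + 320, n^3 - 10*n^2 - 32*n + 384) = n^2 - 16*n + 64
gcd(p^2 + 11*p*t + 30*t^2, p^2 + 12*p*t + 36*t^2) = p + 6*t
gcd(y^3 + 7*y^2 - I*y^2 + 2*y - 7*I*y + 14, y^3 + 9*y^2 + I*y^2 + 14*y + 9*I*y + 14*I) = y^2 + y*(7 + I) + 7*I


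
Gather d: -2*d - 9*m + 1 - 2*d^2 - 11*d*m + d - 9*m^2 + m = -2*d^2 + d*(-11*m - 1) - 9*m^2 - 8*m + 1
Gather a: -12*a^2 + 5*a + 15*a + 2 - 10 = -12*a^2 + 20*a - 8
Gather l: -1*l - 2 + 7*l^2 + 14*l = 7*l^2 + 13*l - 2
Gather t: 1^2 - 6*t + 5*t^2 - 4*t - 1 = 5*t^2 - 10*t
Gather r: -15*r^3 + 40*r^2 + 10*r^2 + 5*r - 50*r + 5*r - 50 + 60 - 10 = -15*r^3 + 50*r^2 - 40*r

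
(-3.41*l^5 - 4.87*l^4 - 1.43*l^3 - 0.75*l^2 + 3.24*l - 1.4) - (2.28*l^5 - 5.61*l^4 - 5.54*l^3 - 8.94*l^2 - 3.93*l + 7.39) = -5.69*l^5 + 0.74*l^4 + 4.11*l^3 + 8.19*l^2 + 7.17*l - 8.79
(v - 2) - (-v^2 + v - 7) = v^2 + 5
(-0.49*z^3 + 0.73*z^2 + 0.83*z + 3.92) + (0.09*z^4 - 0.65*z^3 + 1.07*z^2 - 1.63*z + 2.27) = 0.09*z^4 - 1.14*z^3 + 1.8*z^2 - 0.8*z + 6.19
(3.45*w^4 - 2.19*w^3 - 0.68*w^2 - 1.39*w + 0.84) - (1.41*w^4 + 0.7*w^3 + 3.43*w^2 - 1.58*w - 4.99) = 2.04*w^4 - 2.89*w^3 - 4.11*w^2 + 0.19*w + 5.83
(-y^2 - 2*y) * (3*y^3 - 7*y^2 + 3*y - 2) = -3*y^5 + y^4 + 11*y^3 - 4*y^2 + 4*y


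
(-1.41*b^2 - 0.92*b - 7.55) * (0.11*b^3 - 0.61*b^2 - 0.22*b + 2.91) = -0.1551*b^5 + 0.7589*b^4 + 0.0409*b^3 + 0.704800000000001*b^2 - 1.0162*b - 21.9705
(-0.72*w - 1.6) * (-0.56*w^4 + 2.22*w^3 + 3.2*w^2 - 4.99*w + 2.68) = 0.4032*w^5 - 0.7024*w^4 - 5.856*w^3 - 1.5272*w^2 + 6.0544*w - 4.288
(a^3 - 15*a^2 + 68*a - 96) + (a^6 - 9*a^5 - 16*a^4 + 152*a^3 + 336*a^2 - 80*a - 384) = a^6 - 9*a^5 - 16*a^4 + 153*a^3 + 321*a^2 - 12*a - 480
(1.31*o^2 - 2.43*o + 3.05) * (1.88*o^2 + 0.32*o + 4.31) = 2.4628*o^4 - 4.1492*o^3 + 10.6025*o^2 - 9.4973*o + 13.1455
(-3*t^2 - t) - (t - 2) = -3*t^2 - 2*t + 2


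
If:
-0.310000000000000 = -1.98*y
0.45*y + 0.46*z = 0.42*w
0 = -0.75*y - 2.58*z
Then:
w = 0.12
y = 0.16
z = -0.05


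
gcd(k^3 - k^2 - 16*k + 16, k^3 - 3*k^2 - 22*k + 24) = k^2 + 3*k - 4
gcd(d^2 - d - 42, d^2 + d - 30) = d + 6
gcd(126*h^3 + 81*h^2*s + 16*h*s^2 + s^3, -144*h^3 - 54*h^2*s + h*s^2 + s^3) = 18*h^2 + 9*h*s + s^2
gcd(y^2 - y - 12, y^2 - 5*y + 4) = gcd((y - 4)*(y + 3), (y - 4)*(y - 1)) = y - 4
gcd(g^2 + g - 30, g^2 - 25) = g - 5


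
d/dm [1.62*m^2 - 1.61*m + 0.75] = 3.24*m - 1.61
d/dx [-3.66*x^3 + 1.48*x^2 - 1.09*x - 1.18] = -10.98*x^2 + 2.96*x - 1.09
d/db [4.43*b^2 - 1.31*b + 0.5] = 8.86*b - 1.31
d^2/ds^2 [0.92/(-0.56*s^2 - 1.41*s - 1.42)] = (0.577024*s^2 + 1.452864*s - 0.92*(1.12*s + 1.41)*(2.24*s + 2.82) + 1.463168)/(0.56*s^2 + 1.41*s + 1.42)^3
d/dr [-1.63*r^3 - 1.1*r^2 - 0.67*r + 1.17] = -4.89*r^2 - 2.2*r - 0.67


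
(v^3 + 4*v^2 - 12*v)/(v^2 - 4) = v*(v + 6)/(v + 2)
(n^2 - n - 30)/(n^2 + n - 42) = (n + 5)/(n + 7)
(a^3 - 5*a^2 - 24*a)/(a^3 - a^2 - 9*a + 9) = a*(a - 8)/(a^2 - 4*a + 3)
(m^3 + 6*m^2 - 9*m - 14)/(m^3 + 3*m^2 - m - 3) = (m^2 + 5*m - 14)/(m^2 + 2*m - 3)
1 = 1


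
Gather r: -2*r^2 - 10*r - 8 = -2*r^2 - 10*r - 8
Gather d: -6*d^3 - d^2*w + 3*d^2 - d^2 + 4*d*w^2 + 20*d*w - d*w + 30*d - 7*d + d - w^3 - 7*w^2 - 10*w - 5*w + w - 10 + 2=-6*d^3 + d^2*(2 - w) + d*(4*w^2 + 19*w + 24) - w^3 - 7*w^2 - 14*w - 8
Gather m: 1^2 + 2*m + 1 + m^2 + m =m^2 + 3*m + 2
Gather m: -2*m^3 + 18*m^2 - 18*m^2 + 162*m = -2*m^3 + 162*m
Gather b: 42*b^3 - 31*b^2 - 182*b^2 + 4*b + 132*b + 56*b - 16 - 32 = 42*b^3 - 213*b^2 + 192*b - 48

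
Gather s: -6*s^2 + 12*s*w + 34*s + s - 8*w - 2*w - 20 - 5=-6*s^2 + s*(12*w + 35) - 10*w - 25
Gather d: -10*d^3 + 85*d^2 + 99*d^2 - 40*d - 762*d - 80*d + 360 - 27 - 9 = -10*d^3 + 184*d^2 - 882*d + 324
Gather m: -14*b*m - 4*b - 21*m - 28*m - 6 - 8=-4*b + m*(-14*b - 49) - 14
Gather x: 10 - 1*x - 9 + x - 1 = 0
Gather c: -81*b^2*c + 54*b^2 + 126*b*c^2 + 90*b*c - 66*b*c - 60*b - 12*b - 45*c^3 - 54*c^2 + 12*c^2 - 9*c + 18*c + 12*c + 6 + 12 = 54*b^2 - 72*b - 45*c^3 + c^2*(126*b - 42) + c*(-81*b^2 + 24*b + 21) + 18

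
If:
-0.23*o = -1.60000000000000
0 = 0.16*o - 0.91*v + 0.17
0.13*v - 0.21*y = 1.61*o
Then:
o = 6.96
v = 1.41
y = -52.46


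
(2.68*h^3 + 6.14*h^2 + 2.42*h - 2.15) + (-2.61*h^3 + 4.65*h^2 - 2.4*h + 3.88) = 0.0700000000000003*h^3 + 10.79*h^2 + 0.02*h + 1.73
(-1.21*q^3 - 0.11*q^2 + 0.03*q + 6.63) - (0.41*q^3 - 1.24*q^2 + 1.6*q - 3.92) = -1.62*q^3 + 1.13*q^2 - 1.57*q + 10.55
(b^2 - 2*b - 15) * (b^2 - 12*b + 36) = b^4 - 14*b^3 + 45*b^2 + 108*b - 540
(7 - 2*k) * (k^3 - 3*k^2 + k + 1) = -2*k^4 + 13*k^3 - 23*k^2 + 5*k + 7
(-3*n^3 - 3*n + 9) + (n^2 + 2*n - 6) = -3*n^3 + n^2 - n + 3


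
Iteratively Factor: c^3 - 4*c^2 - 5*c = (c)*(c^2 - 4*c - 5) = c*(c + 1)*(c - 5)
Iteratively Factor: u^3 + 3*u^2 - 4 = (u + 2)*(u^2 + u - 2) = (u + 2)^2*(u - 1)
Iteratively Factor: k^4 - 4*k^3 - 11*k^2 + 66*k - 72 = (k + 4)*(k^3 - 8*k^2 + 21*k - 18) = (k - 3)*(k + 4)*(k^2 - 5*k + 6) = (k - 3)*(k - 2)*(k + 4)*(k - 3)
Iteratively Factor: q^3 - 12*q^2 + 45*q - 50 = (q - 5)*(q^2 - 7*q + 10) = (q - 5)*(q - 2)*(q - 5)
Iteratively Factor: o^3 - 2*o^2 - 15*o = (o - 5)*(o^2 + 3*o) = (o - 5)*(o + 3)*(o)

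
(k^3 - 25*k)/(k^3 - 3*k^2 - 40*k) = (k - 5)/(k - 8)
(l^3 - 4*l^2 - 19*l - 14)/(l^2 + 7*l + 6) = (l^2 - 5*l - 14)/(l + 6)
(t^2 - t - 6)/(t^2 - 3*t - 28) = (-t^2 + t + 6)/(-t^2 + 3*t + 28)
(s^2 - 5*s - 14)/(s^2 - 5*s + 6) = (s^2 - 5*s - 14)/(s^2 - 5*s + 6)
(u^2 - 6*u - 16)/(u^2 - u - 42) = (-u^2 + 6*u + 16)/(-u^2 + u + 42)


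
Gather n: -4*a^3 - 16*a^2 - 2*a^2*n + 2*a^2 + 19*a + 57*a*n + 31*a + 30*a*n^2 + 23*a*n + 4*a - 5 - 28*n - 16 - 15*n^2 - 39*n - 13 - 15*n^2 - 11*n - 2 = -4*a^3 - 14*a^2 + 54*a + n^2*(30*a - 30) + n*(-2*a^2 + 80*a - 78) - 36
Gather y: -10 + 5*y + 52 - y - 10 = 4*y + 32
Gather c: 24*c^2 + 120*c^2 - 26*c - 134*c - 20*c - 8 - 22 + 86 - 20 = 144*c^2 - 180*c + 36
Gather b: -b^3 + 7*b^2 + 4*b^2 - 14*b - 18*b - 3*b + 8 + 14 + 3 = -b^3 + 11*b^2 - 35*b + 25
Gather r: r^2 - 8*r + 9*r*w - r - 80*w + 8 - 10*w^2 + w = r^2 + r*(9*w - 9) - 10*w^2 - 79*w + 8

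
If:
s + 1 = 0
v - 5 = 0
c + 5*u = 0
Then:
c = -5*u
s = -1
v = 5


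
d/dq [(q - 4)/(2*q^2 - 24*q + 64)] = -1/(2*q^2 - 32*q + 128)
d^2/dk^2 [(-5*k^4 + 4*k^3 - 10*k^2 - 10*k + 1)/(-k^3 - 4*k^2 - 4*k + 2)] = 4*(43*k^6 + 174*k^5 + 33*k^4 - 174*k^3 + 258*k^2 + 69*k + 48)/(k^9 + 12*k^8 + 60*k^7 + 154*k^6 + 192*k^5 + 48*k^4 - 116*k^3 - 48*k^2 + 48*k - 8)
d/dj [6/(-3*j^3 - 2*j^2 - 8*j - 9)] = 6*(9*j^2 + 4*j + 8)/(3*j^3 + 2*j^2 + 8*j + 9)^2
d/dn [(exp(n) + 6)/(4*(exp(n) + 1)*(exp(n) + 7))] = (-exp(2*n) - 12*exp(n) - 41)*exp(n)/(4*(exp(4*n) + 16*exp(3*n) + 78*exp(2*n) + 112*exp(n) + 49))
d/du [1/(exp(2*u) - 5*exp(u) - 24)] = (5 - 2*exp(u))*exp(u)/(-exp(2*u) + 5*exp(u) + 24)^2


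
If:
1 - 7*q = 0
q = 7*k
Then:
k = 1/49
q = 1/7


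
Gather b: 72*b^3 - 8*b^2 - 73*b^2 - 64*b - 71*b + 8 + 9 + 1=72*b^3 - 81*b^2 - 135*b + 18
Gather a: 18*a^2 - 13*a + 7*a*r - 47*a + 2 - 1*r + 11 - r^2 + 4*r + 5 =18*a^2 + a*(7*r - 60) - r^2 + 3*r + 18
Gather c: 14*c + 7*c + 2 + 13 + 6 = 21*c + 21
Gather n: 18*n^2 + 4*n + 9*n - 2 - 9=18*n^2 + 13*n - 11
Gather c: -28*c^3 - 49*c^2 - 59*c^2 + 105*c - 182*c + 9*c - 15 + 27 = -28*c^3 - 108*c^2 - 68*c + 12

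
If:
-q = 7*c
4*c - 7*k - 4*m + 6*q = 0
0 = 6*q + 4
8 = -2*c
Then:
No Solution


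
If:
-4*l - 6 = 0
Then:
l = -3/2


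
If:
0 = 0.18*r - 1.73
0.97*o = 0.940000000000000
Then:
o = 0.97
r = 9.61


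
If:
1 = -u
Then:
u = -1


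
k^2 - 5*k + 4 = (k - 4)*(k - 1)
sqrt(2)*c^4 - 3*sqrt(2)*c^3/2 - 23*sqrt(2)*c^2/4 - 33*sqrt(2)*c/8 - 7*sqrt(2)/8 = (c - 7/2)*(c + 1/2)*(c + 1)*(sqrt(2)*c + sqrt(2)/2)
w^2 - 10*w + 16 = (w - 8)*(w - 2)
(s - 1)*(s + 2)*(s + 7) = s^3 + 8*s^2 + 5*s - 14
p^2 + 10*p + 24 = (p + 4)*(p + 6)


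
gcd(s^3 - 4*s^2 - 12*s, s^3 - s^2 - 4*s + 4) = s + 2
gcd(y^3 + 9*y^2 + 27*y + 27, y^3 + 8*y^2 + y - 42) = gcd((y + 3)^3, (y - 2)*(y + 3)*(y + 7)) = y + 3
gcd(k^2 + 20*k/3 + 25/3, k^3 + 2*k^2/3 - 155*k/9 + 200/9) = k + 5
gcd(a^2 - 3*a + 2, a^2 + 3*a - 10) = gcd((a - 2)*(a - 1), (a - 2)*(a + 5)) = a - 2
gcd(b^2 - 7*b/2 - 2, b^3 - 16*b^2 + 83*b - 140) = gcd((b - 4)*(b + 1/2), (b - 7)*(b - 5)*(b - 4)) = b - 4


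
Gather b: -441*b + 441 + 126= 567 - 441*b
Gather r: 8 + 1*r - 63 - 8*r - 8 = -7*r - 63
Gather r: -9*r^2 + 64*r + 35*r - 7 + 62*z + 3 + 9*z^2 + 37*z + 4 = -9*r^2 + 99*r + 9*z^2 + 99*z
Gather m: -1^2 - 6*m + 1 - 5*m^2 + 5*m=-5*m^2 - m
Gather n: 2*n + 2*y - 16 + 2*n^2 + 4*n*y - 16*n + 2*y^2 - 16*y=2*n^2 + n*(4*y - 14) + 2*y^2 - 14*y - 16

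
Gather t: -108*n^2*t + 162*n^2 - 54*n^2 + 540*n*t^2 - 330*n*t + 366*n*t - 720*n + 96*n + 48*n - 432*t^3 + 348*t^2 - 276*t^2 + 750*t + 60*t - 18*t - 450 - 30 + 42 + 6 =108*n^2 - 576*n - 432*t^3 + t^2*(540*n + 72) + t*(-108*n^2 + 36*n + 792) - 432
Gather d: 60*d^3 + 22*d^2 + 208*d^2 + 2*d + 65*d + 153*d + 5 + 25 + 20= 60*d^3 + 230*d^2 + 220*d + 50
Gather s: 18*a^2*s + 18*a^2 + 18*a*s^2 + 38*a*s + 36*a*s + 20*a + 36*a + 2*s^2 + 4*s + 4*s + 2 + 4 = 18*a^2 + 56*a + s^2*(18*a + 2) + s*(18*a^2 + 74*a + 8) + 6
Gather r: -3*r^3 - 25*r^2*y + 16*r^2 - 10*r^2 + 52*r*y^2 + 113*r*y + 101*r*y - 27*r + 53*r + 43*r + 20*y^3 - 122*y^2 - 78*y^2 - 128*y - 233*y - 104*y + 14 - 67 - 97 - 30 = -3*r^3 + r^2*(6 - 25*y) + r*(52*y^2 + 214*y + 69) + 20*y^3 - 200*y^2 - 465*y - 180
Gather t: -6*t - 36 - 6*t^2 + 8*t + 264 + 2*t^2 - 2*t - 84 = 144 - 4*t^2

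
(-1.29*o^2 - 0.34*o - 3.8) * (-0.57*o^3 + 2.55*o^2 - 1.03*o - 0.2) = 0.7353*o^5 - 3.0957*o^4 + 2.6277*o^3 - 9.0818*o^2 + 3.982*o + 0.76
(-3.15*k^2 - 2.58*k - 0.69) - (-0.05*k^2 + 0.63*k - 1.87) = -3.1*k^2 - 3.21*k + 1.18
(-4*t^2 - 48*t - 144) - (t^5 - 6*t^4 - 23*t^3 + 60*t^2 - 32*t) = -t^5 + 6*t^4 + 23*t^3 - 64*t^2 - 16*t - 144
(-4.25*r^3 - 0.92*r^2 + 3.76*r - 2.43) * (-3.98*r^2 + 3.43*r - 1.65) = 16.915*r^5 - 10.9159*r^4 - 11.1079*r^3 + 24.0862*r^2 - 14.5389*r + 4.0095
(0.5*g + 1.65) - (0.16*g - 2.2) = 0.34*g + 3.85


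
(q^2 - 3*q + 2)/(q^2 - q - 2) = (q - 1)/(q + 1)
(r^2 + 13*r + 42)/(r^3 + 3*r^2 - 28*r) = (r + 6)/(r*(r - 4))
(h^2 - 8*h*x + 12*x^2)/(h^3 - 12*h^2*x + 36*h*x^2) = (-h + 2*x)/(h*(-h + 6*x))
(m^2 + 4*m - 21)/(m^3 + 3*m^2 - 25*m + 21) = 1/(m - 1)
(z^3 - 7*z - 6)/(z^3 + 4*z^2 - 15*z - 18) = (z + 2)/(z + 6)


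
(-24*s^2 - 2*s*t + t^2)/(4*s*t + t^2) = (-6*s + t)/t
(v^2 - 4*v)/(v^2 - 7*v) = (v - 4)/(v - 7)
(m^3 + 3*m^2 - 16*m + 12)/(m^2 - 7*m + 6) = (m^2 + 4*m - 12)/(m - 6)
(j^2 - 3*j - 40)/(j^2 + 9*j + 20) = (j - 8)/(j + 4)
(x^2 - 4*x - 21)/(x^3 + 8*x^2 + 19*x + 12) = (x - 7)/(x^2 + 5*x + 4)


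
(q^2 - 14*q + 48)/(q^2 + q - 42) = (q - 8)/(q + 7)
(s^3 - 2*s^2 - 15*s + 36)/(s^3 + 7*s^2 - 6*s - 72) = (s - 3)/(s + 6)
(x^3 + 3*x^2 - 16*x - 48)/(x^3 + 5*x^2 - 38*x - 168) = (x^2 - x - 12)/(x^2 + x - 42)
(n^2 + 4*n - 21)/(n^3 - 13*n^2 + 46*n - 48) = (n + 7)/(n^2 - 10*n + 16)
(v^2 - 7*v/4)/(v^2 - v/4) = (4*v - 7)/(4*v - 1)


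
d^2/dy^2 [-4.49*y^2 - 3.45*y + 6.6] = -8.98000000000000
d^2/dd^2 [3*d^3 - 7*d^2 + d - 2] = 18*d - 14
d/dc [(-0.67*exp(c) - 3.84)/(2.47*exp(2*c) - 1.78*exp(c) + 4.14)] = (1.6549*exp(2*c) + 18.9696*exp(c) - 9.609)*exp(c)/(6.1009*exp(4*c) - 8.7932*exp(3*c) + 23.62*exp(2*c) - 14.7384*exp(c) + 17.1396)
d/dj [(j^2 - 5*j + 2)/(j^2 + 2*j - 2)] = (7*j^2 - 8*j + 6)/(j^4 + 4*j^3 - 8*j + 4)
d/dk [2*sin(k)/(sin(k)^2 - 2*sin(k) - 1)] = 2*(cos(k)^2 - 2)*cos(k)/(2*sin(k) + cos(k)^2)^2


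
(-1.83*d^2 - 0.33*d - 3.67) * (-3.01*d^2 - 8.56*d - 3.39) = 5.5083*d^4 + 16.6581*d^3 + 20.0752*d^2 + 32.5339*d + 12.4413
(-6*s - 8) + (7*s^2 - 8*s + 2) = 7*s^2 - 14*s - 6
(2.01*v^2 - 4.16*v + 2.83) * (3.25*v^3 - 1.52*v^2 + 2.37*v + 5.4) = 6.5325*v^5 - 16.5752*v^4 + 20.2844*v^3 - 3.3068*v^2 - 15.7569*v + 15.282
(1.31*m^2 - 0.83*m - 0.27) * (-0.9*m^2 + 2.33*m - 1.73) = -1.179*m^4 + 3.7993*m^3 - 3.9572*m^2 + 0.8068*m + 0.4671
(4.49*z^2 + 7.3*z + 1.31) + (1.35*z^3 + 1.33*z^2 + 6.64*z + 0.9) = 1.35*z^3 + 5.82*z^2 + 13.94*z + 2.21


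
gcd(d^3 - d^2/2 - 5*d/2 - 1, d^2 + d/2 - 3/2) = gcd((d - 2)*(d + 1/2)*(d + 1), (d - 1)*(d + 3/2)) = 1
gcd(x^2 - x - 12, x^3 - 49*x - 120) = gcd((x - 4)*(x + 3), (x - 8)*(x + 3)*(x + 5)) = x + 3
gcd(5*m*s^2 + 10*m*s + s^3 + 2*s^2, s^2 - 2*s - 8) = s + 2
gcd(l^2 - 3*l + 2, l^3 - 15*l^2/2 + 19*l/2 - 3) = l - 1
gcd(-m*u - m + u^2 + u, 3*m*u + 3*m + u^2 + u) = u + 1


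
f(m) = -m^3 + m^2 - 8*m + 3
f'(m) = -3*m^2 + 2*m - 8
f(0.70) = -2.45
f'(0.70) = -8.07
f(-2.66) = 50.18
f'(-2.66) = -34.55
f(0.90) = -4.12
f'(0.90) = -8.63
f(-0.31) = 5.61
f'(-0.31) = -8.91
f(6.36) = -264.69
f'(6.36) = -116.63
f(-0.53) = 7.67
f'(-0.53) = -9.90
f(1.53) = -10.48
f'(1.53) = -11.96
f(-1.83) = 27.12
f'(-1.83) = -21.71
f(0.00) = 3.00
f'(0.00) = -8.00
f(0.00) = 3.00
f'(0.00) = -8.00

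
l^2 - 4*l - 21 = (l - 7)*(l + 3)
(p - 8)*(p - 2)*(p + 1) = p^3 - 9*p^2 + 6*p + 16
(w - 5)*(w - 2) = w^2 - 7*w + 10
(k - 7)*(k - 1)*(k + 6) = k^3 - 2*k^2 - 41*k + 42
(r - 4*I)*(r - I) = r^2 - 5*I*r - 4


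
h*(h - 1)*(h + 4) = h^3 + 3*h^2 - 4*h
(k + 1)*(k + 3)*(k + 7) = k^3 + 11*k^2 + 31*k + 21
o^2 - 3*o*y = o*(o - 3*y)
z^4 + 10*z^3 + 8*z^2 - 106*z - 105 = (z - 3)*(z + 1)*(z + 5)*(z + 7)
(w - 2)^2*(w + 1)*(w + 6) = w^4 + 3*w^3 - 18*w^2 + 4*w + 24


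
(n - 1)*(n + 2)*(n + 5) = n^3 + 6*n^2 + 3*n - 10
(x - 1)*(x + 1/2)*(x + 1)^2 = x^4 + 3*x^3/2 - x^2/2 - 3*x/2 - 1/2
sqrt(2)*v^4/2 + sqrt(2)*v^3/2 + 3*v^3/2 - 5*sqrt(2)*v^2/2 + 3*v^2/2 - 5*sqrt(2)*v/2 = v*(v - sqrt(2))*(v + 5*sqrt(2)/2)*(sqrt(2)*v/2 + sqrt(2)/2)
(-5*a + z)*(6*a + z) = -30*a^2 + a*z + z^2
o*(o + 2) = o^2 + 2*o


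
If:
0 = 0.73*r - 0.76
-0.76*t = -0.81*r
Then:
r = 1.04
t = 1.11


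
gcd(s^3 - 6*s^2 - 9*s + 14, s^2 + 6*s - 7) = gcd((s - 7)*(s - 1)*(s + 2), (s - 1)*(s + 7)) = s - 1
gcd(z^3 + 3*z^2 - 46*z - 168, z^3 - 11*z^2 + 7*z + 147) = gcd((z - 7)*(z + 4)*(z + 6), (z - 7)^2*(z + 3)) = z - 7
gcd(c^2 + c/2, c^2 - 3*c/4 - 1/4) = 1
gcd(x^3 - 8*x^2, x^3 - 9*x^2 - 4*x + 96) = x - 8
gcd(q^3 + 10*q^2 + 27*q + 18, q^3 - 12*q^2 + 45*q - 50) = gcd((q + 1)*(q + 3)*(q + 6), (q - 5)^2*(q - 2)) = 1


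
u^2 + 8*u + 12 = (u + 2)*(u + 6)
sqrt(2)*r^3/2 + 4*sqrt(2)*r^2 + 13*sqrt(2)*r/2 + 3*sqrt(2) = (r + 1)*(r + 6)*(sqrt(2)*r/2 + sqrt(2)/2)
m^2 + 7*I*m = m*(m + 7*I)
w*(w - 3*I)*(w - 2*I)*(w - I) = w^4 - 6*I*w^3 - 11*w^2 + 6*I*w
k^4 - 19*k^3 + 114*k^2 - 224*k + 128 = (k - 8)^2*(k - 2)*(k - 1)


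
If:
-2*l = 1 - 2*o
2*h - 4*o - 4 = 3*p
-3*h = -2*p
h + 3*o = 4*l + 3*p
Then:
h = 24/23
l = -99/46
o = -38/23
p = 36/23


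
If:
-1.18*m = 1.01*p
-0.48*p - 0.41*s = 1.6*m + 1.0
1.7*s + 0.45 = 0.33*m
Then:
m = -0.80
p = 0.93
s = -0.42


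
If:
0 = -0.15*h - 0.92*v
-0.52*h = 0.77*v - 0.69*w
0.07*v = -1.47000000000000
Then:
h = 128.80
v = -21.00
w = 73.63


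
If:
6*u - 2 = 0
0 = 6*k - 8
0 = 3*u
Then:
No Solution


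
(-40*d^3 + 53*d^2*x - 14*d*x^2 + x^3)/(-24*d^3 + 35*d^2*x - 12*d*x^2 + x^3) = (-5*d + x)/(-3*d + x)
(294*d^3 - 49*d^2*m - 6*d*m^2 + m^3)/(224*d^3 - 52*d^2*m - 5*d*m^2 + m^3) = (42*d^2 - 13*d*m + m^2)/(32*d^2 - 12*d*m + m^2)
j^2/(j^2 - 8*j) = j/(j - 8)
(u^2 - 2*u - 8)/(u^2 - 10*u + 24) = (u + 2)/(u - 6)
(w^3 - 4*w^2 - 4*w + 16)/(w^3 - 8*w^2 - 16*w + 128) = (w^2 - 4)/(w^2 - 4*w - 32)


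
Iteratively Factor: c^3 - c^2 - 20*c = (c)*(c^2 - c - 20) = c*(c + 4)*(c - 5)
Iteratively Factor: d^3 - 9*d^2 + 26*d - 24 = (d - 3)*(d^2 - 6*d + 8) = (d - 3)*(d - 2)*(d - 4)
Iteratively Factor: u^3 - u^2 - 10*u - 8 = (u + 2)*(u^2 - 3*u - 4) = (u - 4)*(u + 2)*(u + 1)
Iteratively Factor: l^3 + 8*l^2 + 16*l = (l + 4)*(l^2 + 4*l) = (l + 4)^2*(l)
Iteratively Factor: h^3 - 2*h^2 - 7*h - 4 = (h + 1)*(h^2 - 3*h - 4) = (h + 1)^2*(h - 4)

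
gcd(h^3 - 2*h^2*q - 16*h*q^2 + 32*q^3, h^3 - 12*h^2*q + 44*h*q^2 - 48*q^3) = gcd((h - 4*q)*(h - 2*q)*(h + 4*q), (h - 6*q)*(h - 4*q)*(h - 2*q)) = h^2 - 6*h*q + 8*q^2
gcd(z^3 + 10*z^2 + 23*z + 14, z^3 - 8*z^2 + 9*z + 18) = z + 1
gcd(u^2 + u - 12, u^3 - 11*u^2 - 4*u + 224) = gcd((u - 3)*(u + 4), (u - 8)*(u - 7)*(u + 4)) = u + 4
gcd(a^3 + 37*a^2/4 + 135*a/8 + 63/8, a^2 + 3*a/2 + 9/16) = a + 3/4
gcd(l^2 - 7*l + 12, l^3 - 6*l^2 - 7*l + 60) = l - 4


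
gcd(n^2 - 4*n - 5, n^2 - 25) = n - 5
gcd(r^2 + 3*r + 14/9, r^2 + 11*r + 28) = 1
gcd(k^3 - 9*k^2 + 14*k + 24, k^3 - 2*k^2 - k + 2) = k + 1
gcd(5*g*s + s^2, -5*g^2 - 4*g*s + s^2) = 1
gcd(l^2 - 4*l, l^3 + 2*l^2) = l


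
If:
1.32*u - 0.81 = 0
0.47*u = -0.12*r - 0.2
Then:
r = -4.07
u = 0.61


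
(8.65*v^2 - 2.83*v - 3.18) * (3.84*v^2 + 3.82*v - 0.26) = 33.216*v^4 + 22.1758*v^3 - 25.2708*v^2 - 11.4118*v + 0.8268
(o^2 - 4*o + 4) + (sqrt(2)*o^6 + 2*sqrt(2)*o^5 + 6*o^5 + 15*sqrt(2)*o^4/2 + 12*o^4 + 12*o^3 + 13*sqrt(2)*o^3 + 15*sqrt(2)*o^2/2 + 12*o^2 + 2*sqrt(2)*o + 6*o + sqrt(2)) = sqrt(2)*o^6 + 2*sqrt(2)*o^5 + 6*o^5 + 15*sqrt(2)*o^4/2 + 12*o^4 + 12*o^3 + 13*sqrt(2)*o^3 + 15*sqrt(2)*o^2/2 + 13*o^2 + 2*o + 2*sqrt(2)*o + sqrt(2) + 4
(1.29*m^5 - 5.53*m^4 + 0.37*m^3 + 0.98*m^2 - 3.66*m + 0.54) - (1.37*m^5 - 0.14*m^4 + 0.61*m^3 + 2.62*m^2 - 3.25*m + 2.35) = -0.0800000000000001*m^5 - 5.39*m^4 - 0.24*m^3 - 1.64*m^2 - 0.41*m - 1.81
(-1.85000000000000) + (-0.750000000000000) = -2.60000000000000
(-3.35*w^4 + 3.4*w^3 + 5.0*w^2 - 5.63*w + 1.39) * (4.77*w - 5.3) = -15.9795*w^5 + 33.973*w^4 + 5.83*w^3 - 53.3551*w^2 + 36.4693*w - 7.367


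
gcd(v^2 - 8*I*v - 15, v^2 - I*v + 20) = v - 5*I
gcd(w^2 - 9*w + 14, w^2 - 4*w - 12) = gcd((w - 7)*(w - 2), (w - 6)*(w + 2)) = 1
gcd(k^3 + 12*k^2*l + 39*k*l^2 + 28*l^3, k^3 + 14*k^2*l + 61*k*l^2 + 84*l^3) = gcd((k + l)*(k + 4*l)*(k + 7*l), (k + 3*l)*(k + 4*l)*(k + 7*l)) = k^2 + 11*k*l + 28*l^2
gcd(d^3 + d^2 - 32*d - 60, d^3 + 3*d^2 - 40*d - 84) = d^2 - 4*d - 12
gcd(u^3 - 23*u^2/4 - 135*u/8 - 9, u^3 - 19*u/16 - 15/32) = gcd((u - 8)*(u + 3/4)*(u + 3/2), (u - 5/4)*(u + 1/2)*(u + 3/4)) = u + 3/4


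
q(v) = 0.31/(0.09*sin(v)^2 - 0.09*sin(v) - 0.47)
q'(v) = 0.31*(-0.18*sin(v)*cos(v) + 0.09*cos(v))/(0.09*sin(v)^2 - 0.09*sin(v) - 0.47)^2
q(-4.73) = -0.66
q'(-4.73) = -0.00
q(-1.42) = -1.06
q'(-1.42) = 0.15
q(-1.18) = -1.00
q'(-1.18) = 0.32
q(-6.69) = -0.74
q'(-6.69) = 0.26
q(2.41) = -0.63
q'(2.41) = 0.03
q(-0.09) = -0.67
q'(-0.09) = 0.15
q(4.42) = -1.03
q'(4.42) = -0.26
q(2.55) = -0.63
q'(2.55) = 0.01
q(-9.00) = -0.74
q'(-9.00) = -0.27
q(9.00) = -0.63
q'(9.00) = -0.02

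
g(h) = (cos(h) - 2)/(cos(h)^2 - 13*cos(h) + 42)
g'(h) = (2*sin(h)*cos(h) - 13*sin(h))*(cos(h) - 2)/(cos(h)^2 - 13*cos(h) + 42)^2 - sin(h)/(cos(h)^2 - 13*cos(h) + 42) = (cos(h)^2 - 4*cos(h) - 16)*sin(h)/(cos(h)^2 - 13*cos(h) + 42)^2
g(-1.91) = -0.05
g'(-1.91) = 0.01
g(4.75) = -0.05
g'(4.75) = 0.01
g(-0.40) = -0.03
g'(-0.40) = 0.01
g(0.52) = -0.04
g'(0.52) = -0.01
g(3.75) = -0.05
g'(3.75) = 0.00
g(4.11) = -0.05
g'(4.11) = 0.00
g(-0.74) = -0.04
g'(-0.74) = 0.01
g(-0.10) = -0.03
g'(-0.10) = 0.00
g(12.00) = -0.04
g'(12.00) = 0.01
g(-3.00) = -0.05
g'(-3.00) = 0.00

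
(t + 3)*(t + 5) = t^2 + 8*t + 15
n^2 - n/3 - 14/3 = (n - 7/3)*(n + 2)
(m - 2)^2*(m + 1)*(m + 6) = m^4 + 3*m^3 - 18*m^2 + 4*m + 24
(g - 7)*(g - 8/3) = g^2 - 29*g/3 + 56/3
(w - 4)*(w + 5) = w^2 + w - 20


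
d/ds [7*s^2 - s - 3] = 14*s - 1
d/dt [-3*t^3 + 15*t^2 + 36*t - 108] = -9*t^2 + 30*t + 36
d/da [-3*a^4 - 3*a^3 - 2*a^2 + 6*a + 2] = -12*a^3 - 9*a^2 - 4*a + 6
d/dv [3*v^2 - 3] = 6*v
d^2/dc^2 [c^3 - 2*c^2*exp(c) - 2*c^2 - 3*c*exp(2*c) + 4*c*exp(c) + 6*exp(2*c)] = -2*c^2*exp(c) - 12*c*exp(2*c) - 4*c*exp(c) + 6*c + 12*exp(2*c) + 4*exp(c) - 4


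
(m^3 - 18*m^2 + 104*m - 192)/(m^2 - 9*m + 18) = (m^2 - 12*m + 32)/(m - 3)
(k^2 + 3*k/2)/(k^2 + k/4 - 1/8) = 4*k*(2*k + 3)/(8*k^2 + 2*k - 1)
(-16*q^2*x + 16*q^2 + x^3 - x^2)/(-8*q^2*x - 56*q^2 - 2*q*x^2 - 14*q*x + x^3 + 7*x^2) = (4*q*x - 4*q + x^2 - x)/(2*q*x + 14*q + x^2 + 7*x)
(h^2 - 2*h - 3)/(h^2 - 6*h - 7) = (h - 3)/(h - 7)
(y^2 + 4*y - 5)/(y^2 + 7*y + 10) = (y - 1)/(y + 2)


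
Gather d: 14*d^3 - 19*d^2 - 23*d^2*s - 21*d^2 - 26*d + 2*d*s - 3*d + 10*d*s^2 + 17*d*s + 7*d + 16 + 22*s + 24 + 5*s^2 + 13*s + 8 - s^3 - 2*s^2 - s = 14*d^3 + d^2*(-23*s - 40) + d*(10*s^2 + 19*s - 22) - s^3 + 3*s^2 + 34*s + 48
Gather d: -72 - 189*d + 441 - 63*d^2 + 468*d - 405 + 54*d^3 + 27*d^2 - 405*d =54*d^3 - 36*d^2 - 126*d - 36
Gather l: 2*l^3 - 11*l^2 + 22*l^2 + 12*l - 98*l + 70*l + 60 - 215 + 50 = 2*l^3 + 11*l^2 - 16*l - 105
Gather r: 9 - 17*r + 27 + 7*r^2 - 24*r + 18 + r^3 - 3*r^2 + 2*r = r^3 + 4*r^2 - 39*r + 54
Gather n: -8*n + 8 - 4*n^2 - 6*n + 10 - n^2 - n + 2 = -5*n^2 - 15*n + 20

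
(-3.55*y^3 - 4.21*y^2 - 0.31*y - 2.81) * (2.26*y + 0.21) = -8.023*y^4 - 10.2601*y^3 - 1.5847*y^2 - 6.4157*y - 0.5901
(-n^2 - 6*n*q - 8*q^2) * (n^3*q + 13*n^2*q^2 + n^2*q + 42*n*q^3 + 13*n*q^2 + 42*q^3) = -n^5*q - 19*n^4*q^2 - n^4*q - 128*n^3*q^3 - 19*n^3*q^2 - 356*n^2*q^4 - 128*n^2*q^3 - 336*n*q^5 - 356*n*q^4 - 336*q^5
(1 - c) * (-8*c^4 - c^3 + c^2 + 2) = 8*c^5 - 7*c^4 - 2*c^3 + c^2 - 2*c + 2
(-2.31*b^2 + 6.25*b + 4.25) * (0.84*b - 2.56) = -1.9404*b^3 + 11.1636*b^2 - 12.43*b - 10.88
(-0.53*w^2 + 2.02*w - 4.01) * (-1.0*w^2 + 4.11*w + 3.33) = 0.53*w^4 - 4.1983*w^3 + 10.5473*w^2 - 9.7545*w - 13.3533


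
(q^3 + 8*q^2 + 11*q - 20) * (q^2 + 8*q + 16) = q^5 + 16*q^4 + 91*q^3 + 196*q^2 + 16*q - 320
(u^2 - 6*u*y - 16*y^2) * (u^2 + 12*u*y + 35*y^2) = u^4 + 6*u^3*y - 53*u^2*y^2 - 402*u*y^3 - 560*y^4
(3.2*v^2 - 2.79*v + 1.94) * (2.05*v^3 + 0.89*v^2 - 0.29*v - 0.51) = 6.56*v^5 - 2.8715*v^4 + 0.5659*v^3 + 0.9037*v^2 + 0.8603*v - 0.9894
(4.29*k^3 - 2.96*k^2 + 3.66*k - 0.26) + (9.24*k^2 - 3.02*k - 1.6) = 4.29*k^3 + 6.28*k^2 + 0.64*k - 1.86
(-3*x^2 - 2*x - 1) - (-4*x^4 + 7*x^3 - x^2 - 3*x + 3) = 4*x^4 - 7*x^3 - 2*x^2 + x - 4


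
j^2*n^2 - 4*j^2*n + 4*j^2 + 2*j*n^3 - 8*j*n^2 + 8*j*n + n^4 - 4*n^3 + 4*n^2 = (j + n)^2*(n - 2)^2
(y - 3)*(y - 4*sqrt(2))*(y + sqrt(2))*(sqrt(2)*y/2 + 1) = sqrt(2)*y^4/2 - 3*sqrt(2)*y^3/2 - 2*y^3 - 7*sqrt(2)*y^2 + 6*y^2 - 8*y + 21*sqrt(2)*y + 24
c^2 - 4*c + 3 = (c - 3)*(c - 1)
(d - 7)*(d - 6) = d^2 - 13*d + 42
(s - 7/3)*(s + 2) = s^2 - s/3 - 14/3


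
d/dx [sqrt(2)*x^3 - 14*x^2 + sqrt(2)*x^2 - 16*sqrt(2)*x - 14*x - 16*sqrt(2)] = 3*sqrt(2)*x^2 - 28*x + 2*sqrt(2)*x - 16*sqrt(2) - 14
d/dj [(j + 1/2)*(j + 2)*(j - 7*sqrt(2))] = 3*j^2 - 14*sqrt(2)*j + 5*j - 35*sqrt(2)/2 + 1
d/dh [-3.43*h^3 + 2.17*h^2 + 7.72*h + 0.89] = -10.29*h^2 + 4.34*h + 7.72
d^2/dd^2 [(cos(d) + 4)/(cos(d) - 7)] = 11*(sin(d)^2 - 7*cos(d) + 1)/(cos(d) - 7)^3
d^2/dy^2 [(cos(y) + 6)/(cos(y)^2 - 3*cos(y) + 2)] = (-9*(1 - cos(2*y))^2*cos(y)/4 - 27*(1 - cos(2*y))^2/4 - 217*cos(y)/2 - 15*cos(2*y) + 15*cos(3*y) + cos(5*y)/2 + 108)/((cos(y) - 2)^3*(cos(y) - 1)^3)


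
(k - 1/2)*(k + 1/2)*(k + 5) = k^3 + 5*k^2 - k/4 - 5/4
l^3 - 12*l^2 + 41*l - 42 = (l - 7)*(l - 3)*(l - 2)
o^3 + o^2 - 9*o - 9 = (o - 3)*(o + 1)*(o + 3)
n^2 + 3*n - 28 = (n - 4)*(n + 7)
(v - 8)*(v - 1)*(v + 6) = v^3 - 3*v^2 - 46*v + 48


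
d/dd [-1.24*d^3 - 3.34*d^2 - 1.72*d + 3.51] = -3.72*d^2 - 6.68*d - 1.72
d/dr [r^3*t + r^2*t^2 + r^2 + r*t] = 3*r^2*t + 2*r*t^2 + 2*r + t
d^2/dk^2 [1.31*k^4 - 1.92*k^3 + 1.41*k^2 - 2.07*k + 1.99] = 15.72*k^2 - 11.52*k + 2.82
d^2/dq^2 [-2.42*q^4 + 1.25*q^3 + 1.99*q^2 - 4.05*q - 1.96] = -29.04*q^2 + 7.5*q + 3.98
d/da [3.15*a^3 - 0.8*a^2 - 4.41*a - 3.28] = 9.45*a^2 - 1.6*a - 4.41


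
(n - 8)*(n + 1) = n^2 - 7*n - 8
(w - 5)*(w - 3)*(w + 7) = w^3 - w^2 - 41*w + 105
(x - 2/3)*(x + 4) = x^2 + 10*x/3 - 8/3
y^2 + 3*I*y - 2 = (y + I)*(y + 2*I)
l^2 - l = l*(l - 1)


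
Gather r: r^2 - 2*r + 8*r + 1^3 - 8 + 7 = r^2 + 6*r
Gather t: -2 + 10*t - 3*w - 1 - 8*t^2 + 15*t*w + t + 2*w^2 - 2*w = -8*t^2 + t*(15*w + 11) + 2*w^2 - 5*w - 3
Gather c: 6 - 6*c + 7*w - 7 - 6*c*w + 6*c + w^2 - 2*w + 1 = -6*c*w + w^2 + 5*w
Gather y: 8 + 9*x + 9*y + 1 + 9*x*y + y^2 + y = 9*x + y^2 + y*(9*x + 10) + 9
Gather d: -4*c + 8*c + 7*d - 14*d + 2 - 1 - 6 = 4*c - 7*d - 5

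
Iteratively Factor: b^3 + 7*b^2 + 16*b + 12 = (b + 2)*(b^2 + 5*b + 6) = (b + 2)*(b + 3)*(b + 2)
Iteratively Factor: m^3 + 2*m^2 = (m + 2)*(m^2) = m*(m + 2)*(m)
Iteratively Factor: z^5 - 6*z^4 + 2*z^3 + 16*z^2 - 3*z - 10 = (z + 1)*(z^4 - 7*z^3 + 9*z^2 + 7*z - 10) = (z - 1)*(z + 1)*(z^3 - 6*z^2 + 3*z + 10) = (z - 5)*(z - 1)*(z + 1)*(z^2 - z - 2) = (z - 5)*(z - 1)*(z + 1)^2*(z - 2)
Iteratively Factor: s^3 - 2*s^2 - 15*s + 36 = (s + 4)*(s^2 - 6*s + 9) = (s - 3)*(s + 4)*(s - 3)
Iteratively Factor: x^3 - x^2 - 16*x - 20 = (x + 2)*(x^2 - 3*x - 10) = (x + 2)^2*(x - 5)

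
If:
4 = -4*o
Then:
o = -1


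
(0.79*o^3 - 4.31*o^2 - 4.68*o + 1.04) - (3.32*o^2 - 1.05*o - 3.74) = 0.79*o^3 - 7.63*o^2 - 3.63*o + 4.78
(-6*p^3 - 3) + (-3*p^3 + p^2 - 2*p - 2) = -9*p^3 + p^2 - 2*p - 5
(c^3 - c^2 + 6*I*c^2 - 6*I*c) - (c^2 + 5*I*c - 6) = c^3 - 2*c^2 + 6*I*c^2 - 11*I*c + 6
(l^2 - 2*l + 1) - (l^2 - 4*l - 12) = 2*l + 13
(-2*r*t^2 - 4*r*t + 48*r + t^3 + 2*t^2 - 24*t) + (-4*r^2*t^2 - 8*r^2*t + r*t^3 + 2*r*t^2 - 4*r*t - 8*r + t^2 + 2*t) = -4*r^2*t^2 - 8*r^2*t + r*t^3 - 8*r*t + 40*r + t^3 + 3*t^2 - 22*t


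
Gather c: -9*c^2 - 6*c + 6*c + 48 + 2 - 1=49 - 9*c^2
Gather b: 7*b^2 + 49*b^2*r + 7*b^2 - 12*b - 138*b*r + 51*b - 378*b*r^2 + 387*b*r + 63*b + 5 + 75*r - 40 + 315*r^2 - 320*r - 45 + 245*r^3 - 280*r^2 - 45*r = b^2*(49*r + 14) + b*(-378*r^2 + 249*r + 102) + 245*r^3 + 35*r^2 - 290*r - 80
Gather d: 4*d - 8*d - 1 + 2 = 1 - 4*d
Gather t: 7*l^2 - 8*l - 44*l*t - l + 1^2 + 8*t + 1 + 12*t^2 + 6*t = 7*l^2 - 9*l + 12*t^2 + t*(14 - 44*l) + 2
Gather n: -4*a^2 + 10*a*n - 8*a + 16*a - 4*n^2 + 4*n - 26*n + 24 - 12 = -4*a^2 + 8*a - 4*n^2 + n*(10*a - 22) + 12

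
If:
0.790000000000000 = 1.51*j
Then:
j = 0.52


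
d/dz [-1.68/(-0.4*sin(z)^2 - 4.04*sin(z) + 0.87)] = -(1.344*sin(z) + 6.7872)*cos(z)/(0.4*sin(z)^2 + 4.04*sin(z) - 0.87)^2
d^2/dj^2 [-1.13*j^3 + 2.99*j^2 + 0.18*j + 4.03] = 5.98 - 6.78*j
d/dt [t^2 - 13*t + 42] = 2*t - 13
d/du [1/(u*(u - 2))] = 2*(1 - u)/(u^2*(u^2 - 4*u + 4))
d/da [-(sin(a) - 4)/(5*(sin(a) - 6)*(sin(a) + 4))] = (sin(a)^2 - 8*sin(a) + 32)*cos(a)/(5*(sin(a) - 6)^2*(sin(a) + 4)^2)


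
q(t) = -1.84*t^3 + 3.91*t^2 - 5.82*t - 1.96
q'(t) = -5.52*t^2 + 7.82*t - 5.82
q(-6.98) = 854.89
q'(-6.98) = -329.34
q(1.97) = -12.32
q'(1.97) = -11.84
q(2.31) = -17.22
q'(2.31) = -17.21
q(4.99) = -162.27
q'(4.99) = -104.25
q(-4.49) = 269.55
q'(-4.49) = -152.22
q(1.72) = -9.77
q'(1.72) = -8.70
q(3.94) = -76.73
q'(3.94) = -60.70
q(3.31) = -45.11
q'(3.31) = -40.41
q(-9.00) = 1708.49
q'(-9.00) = -523.32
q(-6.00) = 571.16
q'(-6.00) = -251.46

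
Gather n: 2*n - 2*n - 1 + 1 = 0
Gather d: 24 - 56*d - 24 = -56*d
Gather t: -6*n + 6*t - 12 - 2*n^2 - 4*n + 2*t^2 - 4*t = -2*n^2 - 10*n + 2*t^2 + 2*t - 12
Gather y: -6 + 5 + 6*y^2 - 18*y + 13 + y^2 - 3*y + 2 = 7*y^2 - 21*y + 14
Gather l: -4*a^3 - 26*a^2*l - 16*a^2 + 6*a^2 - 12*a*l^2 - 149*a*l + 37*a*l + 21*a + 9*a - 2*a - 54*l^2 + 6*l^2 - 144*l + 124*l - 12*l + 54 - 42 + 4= -4*a^3 - 10*a^2 + 28*a + l^2*(-12*a - 48) + l*(-26*a^2 - 112*a - 32) + 16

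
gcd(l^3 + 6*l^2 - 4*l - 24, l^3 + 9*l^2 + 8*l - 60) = l^2 + 4*l - 12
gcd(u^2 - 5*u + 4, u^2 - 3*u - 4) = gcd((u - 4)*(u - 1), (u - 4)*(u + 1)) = u - 4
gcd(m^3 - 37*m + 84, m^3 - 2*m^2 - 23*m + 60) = m^2 - 7*m + 12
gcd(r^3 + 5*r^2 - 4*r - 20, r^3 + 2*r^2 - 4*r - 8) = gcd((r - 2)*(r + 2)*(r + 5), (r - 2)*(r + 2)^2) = r^2 - 4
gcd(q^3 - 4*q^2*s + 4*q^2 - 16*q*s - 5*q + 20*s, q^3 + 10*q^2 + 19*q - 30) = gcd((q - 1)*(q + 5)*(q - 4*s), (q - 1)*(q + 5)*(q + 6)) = q^2 + 4*q - 5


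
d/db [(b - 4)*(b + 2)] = 2*b - 2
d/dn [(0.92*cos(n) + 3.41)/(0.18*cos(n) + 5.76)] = -4.6854*sin(n)/(0.18*cos(n) + 5.76)^2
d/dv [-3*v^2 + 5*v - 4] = 5 - 6*v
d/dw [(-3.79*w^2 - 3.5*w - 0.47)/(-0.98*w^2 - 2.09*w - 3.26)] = (4.4911*w^2 + 23.7896*w + 10.4277)/(0.9604*w^4 + 4.0964*w^3 + 10.7577*w^2 + 13.6268*w + 10.6276)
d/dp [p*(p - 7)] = 2*p - 7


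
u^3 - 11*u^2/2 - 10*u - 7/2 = (u - 7)*(u + 1/2)*(u + 1)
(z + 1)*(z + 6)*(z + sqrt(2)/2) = z^3 + sqrt(2)*z^2/2 + 7*z^2 + 7*sqrt(2)*z/2 + 6*z + 3*sqrt(2)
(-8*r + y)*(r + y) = -8*r^2 - 7*r*y + y^2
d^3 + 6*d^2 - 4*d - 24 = (d - 2)*(d + 2)*(d + 6)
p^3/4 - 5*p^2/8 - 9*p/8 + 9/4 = (p/4 + 1/2)*(p - 3)*(p - 3/2)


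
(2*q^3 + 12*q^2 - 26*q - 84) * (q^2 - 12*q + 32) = 2*q^5 - 12*q^4 - 106*q^3 + 612*q^2 + 176*q - 2688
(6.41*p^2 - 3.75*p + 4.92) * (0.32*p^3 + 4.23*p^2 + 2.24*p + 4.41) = 2.0512*p^5 + 25.9143*p^4 + 0.0703000000000014*p^3 + 40.6797*p^2 - 5.5167*p + 21.6972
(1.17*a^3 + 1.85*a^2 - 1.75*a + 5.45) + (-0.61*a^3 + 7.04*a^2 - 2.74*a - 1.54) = 0.56*a^3 + 8.89*a^2 - 4.49*a + 3.91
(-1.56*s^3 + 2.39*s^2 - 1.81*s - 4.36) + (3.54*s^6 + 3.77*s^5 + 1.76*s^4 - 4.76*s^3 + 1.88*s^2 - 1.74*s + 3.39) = 3.54*s^6 + 3.77*s^5 + 1.76*s^4 - 6.32*s^3 + 4.27*s^2 - 3.55*s - 0.97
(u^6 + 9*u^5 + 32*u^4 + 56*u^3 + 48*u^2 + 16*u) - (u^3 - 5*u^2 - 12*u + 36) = u^6 + 9*u^5 + 32*u^4 + 55*u^3 + 53*u^2 + 28*u - 36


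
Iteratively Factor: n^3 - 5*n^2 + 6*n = (n)*(n^2 - 5*n + 6) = n*(n - 3)*(n - 2)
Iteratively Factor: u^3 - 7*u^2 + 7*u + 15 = (u + 1)*(u^2 - 8*u + 15) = (u - 3)*(u + 1)*(u - 5)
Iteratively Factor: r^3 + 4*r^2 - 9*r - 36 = (r - 3)*(r^2 + 7*r + 12) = (r - 3)*(r + 3)*(r + 4)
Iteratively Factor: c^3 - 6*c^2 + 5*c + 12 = (c - 3)*(c^2 - 3*c - 4) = (c - 3)*(c + 1)*(c - 4)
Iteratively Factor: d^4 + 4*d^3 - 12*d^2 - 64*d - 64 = (d - 4)*(d^3 + 8*d^2 + 20*d + 16) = (d - 4)*(d + 4)*(d^2 + 4*d + 4) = (d - 4)*(d + 2)*(d + 4)*(d + 2)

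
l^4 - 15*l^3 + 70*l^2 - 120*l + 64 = (l - 8)*(l - 4)*(l - 2)*(l - 1)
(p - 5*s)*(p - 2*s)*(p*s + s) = p^3*s - 7*p^2*s^2 + p^2*s + 10*p*s^3 - 7*p*s^2 + 10*s^3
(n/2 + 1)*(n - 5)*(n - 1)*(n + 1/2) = n^4/2 - 7*n^3/4 - 9*n^2/2 + 13*n/4 + 5/2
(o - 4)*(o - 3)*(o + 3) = o^3 - 4*o^2 - 9*o + 36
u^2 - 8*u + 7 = (u - 7)*(u - 1)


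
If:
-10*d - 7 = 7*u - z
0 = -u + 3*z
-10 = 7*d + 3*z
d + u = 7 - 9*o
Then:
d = -179/110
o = 398/495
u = 153/110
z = 51/110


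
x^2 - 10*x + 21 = (x - 7)*(x - 3)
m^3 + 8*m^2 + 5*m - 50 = (m - 2)*(m + 5)^2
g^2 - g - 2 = (g - 2)*(g + 1)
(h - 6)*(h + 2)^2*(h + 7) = h^4 + 5*h^3 - 34*h^2 - 164*h - 168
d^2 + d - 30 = (d - 5)*(d + 6)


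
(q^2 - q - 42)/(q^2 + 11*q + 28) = (q^2 - q - 42)/(q^2 + 11*q + 28)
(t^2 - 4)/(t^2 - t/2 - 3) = 2*(t + 2)/(2*t + 3)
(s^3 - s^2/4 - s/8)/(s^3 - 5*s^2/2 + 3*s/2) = (8*s^2 - 2*s - 1)/(4*(2*s^2 - 5*s + 3))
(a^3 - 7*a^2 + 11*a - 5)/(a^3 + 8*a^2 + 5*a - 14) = (a^2 - 6*a + 5)/(a^2 + 9*a + 14)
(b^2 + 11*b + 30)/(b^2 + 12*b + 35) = (b + 6)/(b + 7)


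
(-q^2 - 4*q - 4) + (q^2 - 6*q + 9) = 5 - 10*q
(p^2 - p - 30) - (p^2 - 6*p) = 5*p - 30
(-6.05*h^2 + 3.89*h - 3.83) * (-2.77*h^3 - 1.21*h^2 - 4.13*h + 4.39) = 16.7585*h^5 - 3.4548*h^4 + 30.8887*h^3 - 37.9909*h^2 + 32.895*h - 16.8137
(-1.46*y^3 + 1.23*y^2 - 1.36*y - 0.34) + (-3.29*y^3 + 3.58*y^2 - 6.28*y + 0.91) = -4.75*y^3 + 4.81*y^2 - 7.64*y + 0.57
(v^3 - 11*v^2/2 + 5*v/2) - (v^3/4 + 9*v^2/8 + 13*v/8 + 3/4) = 3*v^3/4 - 53*v^2/8 + 7*v/8 - 3/4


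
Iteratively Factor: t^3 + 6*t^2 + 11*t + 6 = (t + 1)*(t^2 + 5*t + 6) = (t + 1)*(t + 2)*(t + 3)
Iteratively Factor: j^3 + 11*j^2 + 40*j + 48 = (j + 3)*(j^2 + 8*j + 16) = (j + 3)*(j + 4)*(j + 4)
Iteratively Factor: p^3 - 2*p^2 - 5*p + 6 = (p + 2)*(p^2 - 4*p + 3) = (p - 1)*(p + 2)*(p - 3)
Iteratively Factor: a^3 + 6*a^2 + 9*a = (a + 3)*(a^2 + 3*a) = (a + 3)^2*(a)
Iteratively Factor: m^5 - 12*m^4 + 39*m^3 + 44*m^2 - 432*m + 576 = (m - 4)*(m^4 - 8*m^3 + 7*m^2 + 72*m - 144) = (m - 4)^2*(m^3 - 4*m^2 - 9*m + 36) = (m - 4)^2*(m - 3)*(m^2 - m - 12) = (m - 4)^3*(m - 3)*(m + 3)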